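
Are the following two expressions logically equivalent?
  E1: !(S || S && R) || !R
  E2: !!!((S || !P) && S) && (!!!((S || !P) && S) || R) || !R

E1: !(S || S && R) || !R
    = !S || !R   — absorption
E2: !!!((S || !P) && S) && (!!!((S || !P) && S) || R) || !R
    = !!!((S || !P) && S) || !R   — absorption
    = !!!S || !R   — absorption
    = !S || !R   — double negation
Both reduce to !S || !R, so they are equivalent.

Yes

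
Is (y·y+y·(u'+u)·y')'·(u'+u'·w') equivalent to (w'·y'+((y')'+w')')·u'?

E1: (y·y+y·(u'+u)·y')'·(u'+u'·w')
    = (y·y+y·(u'+u)·y')'·u'   [absorption]
    = (y·y+y·y')'·u'   [complement / identity]
    = y'·u'   [distribution]
E2: (w'·y'+((y')'+w')')·u'
    = (w'·y'+y'·w)·u'   [De Morgan]
    = y'·u'   [distribution]
Both reduce to y'·u', so they are equivalent.

Yes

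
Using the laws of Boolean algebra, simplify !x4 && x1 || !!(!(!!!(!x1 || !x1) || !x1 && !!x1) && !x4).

!x4

!x4 && x1 || !!(!(!!!(!x1 || !x1) || !x1 && !!x1) && !x4)
= !x4 && x1 || !!(!(!!!(!x1 || !x1) || !x1 && x1) && !x4)   (double negation)
= !x4 && x1 || !!(!(!(!x1 || !x1) || !x1 && x1) && !x4)   (double negation)
= !x4 && x1 || !!(!(x1 && x1 || !x1 && x1) && !x4)   (De Morgan)
= !x4 && x1 || !(x1 && x1 || !x1 && x1) && !x4   (double negation)
= !x4 && x1 || !x1 && !x4   (distribution)
= !x4   (distribution)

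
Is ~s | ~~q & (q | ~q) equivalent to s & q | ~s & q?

E1: ~s | ~~q & (q | ~q)
    = ~s | q & (q | ~q)   (double negation)
    = ~s | q   (complement / identity)
E2: s & q | ~s & q
    = q   (distribution)
These differ: at q=0, s=0, E1 = 1 but E2 = 0.

No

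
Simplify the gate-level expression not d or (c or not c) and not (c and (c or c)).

not d or (c or not c) and not (c and (c or c))
= not d or (c or not c) and not (c and c)
= not d or (c or not c) and not c
= not d or not c

not d or not c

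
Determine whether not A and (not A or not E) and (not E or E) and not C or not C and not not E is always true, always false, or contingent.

contingent

not A and (not A or not E) and (not E or E) and not C or not C and not not E
= not A and (not A or not E) and not C or not C and not not E   — complement / identity
= not A and not C or not C and not not E   — absorption
= not A and not C or not C and E   — double negation
= not C and (not A or E)   — distribution
This depends on A, C, E, so it is not a constant.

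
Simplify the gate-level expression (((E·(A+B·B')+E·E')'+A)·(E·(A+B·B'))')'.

E·A

(((E·(A+B·B')+E·E')'+A)·(E·(A+B·B'))')'
= (((E·(A+B·B'))'+A)·(E·(A+B·B'))')'   [complement / identity]
= ((E·(A+B·B'))')'   [absorption]
= ((E·A)')'   [complement / identity]
= E·A   [double negation]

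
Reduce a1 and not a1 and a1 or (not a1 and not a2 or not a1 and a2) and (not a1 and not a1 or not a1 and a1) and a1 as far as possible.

a1 and not a1 and a1 or (not a1 and not a2 or not a1 and a2) and (not a1 and not a1 or not a1 and a1) and a1
= a1 and not a1 and a1 or not a1 and (not a1 and not a1 or not a1 and a1) and a1   [distribution]
= a1 and not a1 and a1 or not a1 and not a1 and a1   [distribution]
= not a1 and a1   [distribution]
= False   [complement]

False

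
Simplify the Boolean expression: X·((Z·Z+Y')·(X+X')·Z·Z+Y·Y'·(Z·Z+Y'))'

X·((Z·Z+Y')·(X+X')·Z·Z+Y·Y'·(Z·Z+Y'))'
= X·((Z·Z+Y')·((X+X')·Z·Z+Y·Y'))'   — distribution
= X·((Z·Z+Y')·(X+X')·Z·Z)'   — complement / identity
= X·((Z·Z+Y')·Z·Z)'   — complement / identity
= X·(Z·Z)'   — absorption
= X·Z'   — idempotence

X·Z'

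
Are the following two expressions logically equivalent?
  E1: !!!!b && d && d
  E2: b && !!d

Yes

E1: !!!!b && d && d
    = !!b && d && d   (double negation)
    = !!b && d   (idempotence)
    = b && d   (double negation)
E2: b && !!d
    = b && d   (double negation)
Both reduce to b && d, so they are equivalent.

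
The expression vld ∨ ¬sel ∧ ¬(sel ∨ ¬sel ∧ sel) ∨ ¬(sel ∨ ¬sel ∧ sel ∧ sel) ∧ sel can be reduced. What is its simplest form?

vld ∨ ¬sel ∧ ¬(sel ∨ ¬sel ∧ sel) ∨ ¬(sel ∨ ¬sel ∧ sel ∧ sel) ∧ sel
= vld ∨ ¬sel ∧ ¬(sel ∨ ¬sel ∧ sel) ∨ ¬(sel ∨ ¬sel ∧ sel) ∧ sel   (idempotence)
= vld ∨ ¬(sel ∨ ¬sel ∧ sel)   (distribution)
= vld ∨ ¬sel   (complement / identity)

vld ∨ ¬sel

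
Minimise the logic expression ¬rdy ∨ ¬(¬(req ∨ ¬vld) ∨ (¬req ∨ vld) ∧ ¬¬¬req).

¬rdy ∨ req

¬rdy ∨ ¬(¬(req ∨ ¬vld) ∨ (¬req ∨ vld) ∧ ¬¬¬req)
= ¬rdy ∨ ¬(¬(req ∨ ¬vld) ∨ (¬req ∨ vld) ∧ ¬req)   — double negation
= ¬rdy ∨ ¬(¬(req ∨ ¬vld) ∨ ¬req)   — absorption
= ¬rdy ∨ (req ∨ ¬vld) ∧ req   — De Morgan
= ¬rdy ∨ req   — absorption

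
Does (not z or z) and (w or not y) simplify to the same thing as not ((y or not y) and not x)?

E1: (not z or z) and (w or not y)
    = w or not y   [complement / identity]
E2: not ((y or not y) and not x)
    = not not x   [complement / identity]
    = x   [double negation]
These differ: at w=1, x=0, y=1, z=0, E1 = 1 but E2 = 0.

No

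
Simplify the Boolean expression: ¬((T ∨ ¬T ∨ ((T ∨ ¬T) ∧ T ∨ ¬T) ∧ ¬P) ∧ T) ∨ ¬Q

¬T ∨ ¬Q

¬((T ∨ ¬T ∨ ((T ∨ ¬T) ∧ T ∨ ¬T) ∧ ¬P) ∧ T) ∨ ¬Q
= ¬((T ∨ ¬T ∨ (T ∨ ¬T) ∧ ¬P) ∧ T) ∨ ¬Q   [complement / identity]
= ¬((T ∨ ¬T) ∧ T) ∨ ¬Q   [absorption]
= ¬T ∨ ¬Q   [complement / identity]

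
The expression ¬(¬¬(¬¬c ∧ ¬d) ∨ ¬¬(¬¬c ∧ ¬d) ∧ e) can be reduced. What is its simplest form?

¬(¬¬(¬¬c ∧ ¬d) ∨ ¬¬(¬¬c ∧ ¬d) ∧ e)
= ¬¬¬(¬¬c ∧ ¬d)   [absorption]
= ¬(¬¬c ∧ ¬d)   [double negation]
= ¬c ∨ d   [De Morgan]

¬c ∨ d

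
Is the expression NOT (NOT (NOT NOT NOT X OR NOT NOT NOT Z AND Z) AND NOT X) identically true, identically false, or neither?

identically true

NOT (NOT (NOT NOT NOT X OR NOT NOT NOT Z AND Z) AND NOT X)
= NOT (NOT (NOT X OR NOT NOT NOT Z AND Z) AND NOT X)   — double negation
= NOT X OR NOT NOT NOT Z AND Z OR X   — De Morgan
= NOT X OR NOT Z AND Z OR X   — double negation
= NOT X OR X   — complement / identity
= TRUE   — complement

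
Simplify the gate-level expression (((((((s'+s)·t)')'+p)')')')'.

t+p

(((((((s'+s)·t)')'+p)')')')'
= (((((s'+s)·t)')'+p)')'   [double negation]
= (((s'+s)·t+p)')'   [double negation]
= (s'+s)·t+p   [double negation]
= t+p   [complement / identity]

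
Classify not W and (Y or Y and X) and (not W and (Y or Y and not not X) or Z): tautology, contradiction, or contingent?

contingent

not W and (Y or Y and X) and (not W and (Y or Y and not not X) or Z)
= not W and (Y or Y and X) and (not W and (Y or Y and X) or Z)   — double negation
= not W and (Y or Y and X)   — absorption
= not W and Y   — absorption
This depends on W, Y, so it is not a constant.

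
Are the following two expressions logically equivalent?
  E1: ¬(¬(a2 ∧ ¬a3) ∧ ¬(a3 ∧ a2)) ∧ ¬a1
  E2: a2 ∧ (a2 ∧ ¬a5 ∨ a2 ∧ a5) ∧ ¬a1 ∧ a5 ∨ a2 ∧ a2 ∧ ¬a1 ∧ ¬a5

E1: ¬(¬(a2 ∧ ¬a3) ∧ ¬(a3 ∧ a2)) ∧ ¬a1
    = (a2 ∧ ¬a3 ∨ a3 ∧ a2) ∧ ¬a1   (De Morgan)
    = a2 ∧ ¬a1   (distribution)
E2: a2 ∧ (a2 ∧ ¬a5 ∨ a2 ∧ a5) ∧ ¬a1 ∧ a5 ∨ a2 ∧ a2 ∧ ¬a1 ∧ ¬a5
    = a2 ∧ a2 ∧ ¬a1 ∧ a5 ∨ a2 ∧ a2 ∧ ¬a1 ∧ ¬a5   (distribution)
    = a2 ∧ a2 ∧ ¬a1   (distribution)
    = a2 ∧ ¬a1   (idempotence)
Both reduce to a2 ∧ ¬a1, so they are equivalent.

Yes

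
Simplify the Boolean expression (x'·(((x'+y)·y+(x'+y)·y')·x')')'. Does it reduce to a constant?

1

(x'·(((x'+y)·y+(x'+y)·y')·x')')'
= (x'·((x'+y)·x')')'
= x+(x'+y)·x'
= x+x'
= 1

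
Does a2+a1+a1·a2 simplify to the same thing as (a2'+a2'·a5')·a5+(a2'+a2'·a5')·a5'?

E1: a2+a1+a1·a2
    = a2+a1   [absorption]
E2: (a2'+a2'·a5')·a5+(a2'+a2'·a5')·a5'
    = a2'+a2'·a5'   [distribution]
    = a2'   [absorption]
These differ: at a1=0, a2=1, a5=0, E1 = 1 but E2 = 0.

No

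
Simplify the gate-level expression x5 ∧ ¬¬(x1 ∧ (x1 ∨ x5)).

x5 ∧ ¬¬(x1 ∧ (x1 ∨ x5))
= x5 ∧ ¬¬x1
= x5 ∧ x1

x5 ∧ x1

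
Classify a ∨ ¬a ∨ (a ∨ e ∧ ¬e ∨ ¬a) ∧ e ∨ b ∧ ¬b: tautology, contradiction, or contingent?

tautology

a ∨ ¬a ∨ (a ∨ e ∧ ¬e ∨ ¬a) ∧ e ∨ b ∧ ¬b
= a ∨ ¬a ∨ (a ∨ ¬a) ∧ e ∨ b ∧ ¬b   — complement / identity
= a ∨ ¬a ∨ b ∧ ¬b   — absorption
= a ∨ ¬a   — complement / identity
= True   — complement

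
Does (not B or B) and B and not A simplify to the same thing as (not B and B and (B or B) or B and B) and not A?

Yes

E1: (not B or B) and B and not A
    = B and not A
E2: (not B and B and (B or B) or B and B) and not A
    = (not B and B and B or B and B) and not A
    = (not B and B or B and B) and not A
    = B and not A
Both reduce to B and not A, so they are equivalent.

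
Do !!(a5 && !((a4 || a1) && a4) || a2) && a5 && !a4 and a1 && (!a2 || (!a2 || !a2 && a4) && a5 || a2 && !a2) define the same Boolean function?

No

E1: !!(a5 && !((a4 || a1) && a4) || a2) && a5 && !a4
    = !!(a5 && !a4 || a2) && a5 && !a4
    = (a5 && !a4 || a2) && a5 && !a4
    = a5 && !a4
E2: a1 && (!a2 || (!a2 || !a2 && a4) && a5 || a2 && !a2)
    = a1 && (!a2 || (!a2 || !a2 && a4) && a5)
    = a1 && (!a2 || !a2 && a5)
    = a1 && !a2
These differ: at a1=0, a2=1, a4=0, a5=1, E1 = 1 but E2 = 0.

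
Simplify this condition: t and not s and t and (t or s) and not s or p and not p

t and not s

t and not s and t and (t or s) and not s or p and not p
= t and not s and t and (t or s) and not s   [complement / identity]
= t and not s and t and not s   [absorption]
= t and not s   [idempotence]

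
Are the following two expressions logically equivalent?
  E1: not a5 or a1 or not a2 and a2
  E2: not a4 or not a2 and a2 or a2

No

E1: not a5 or a1 or not a2 and a2
    = not a5 or a1   — complement / identity
E2: not a4 or not a2 and a2 or a2
    = not a4 or a2   — complement / identity
These differ: at a1=0, a2=0, a4=1, a5=0, E1 = 1 but E2 = 0.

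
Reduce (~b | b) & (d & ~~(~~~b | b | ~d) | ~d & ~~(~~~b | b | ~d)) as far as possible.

1

(~b | b) & (d & ~~(~~~b | b | ~d) | ~d & ~~(~~~b | b | ~d))
= (~b | b) & ~~(~~~b | b | ~d)   [distribution]
= (~b | b) & (~~~b | b | ~d)   [double negation]
= (~b | b) & (~b | b | ~d)   [double negation]
= ~b | b   [absorption]
= 1   [complement]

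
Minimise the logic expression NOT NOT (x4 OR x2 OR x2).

x4 OR x2

NOT NOT (x4 OR x2 OR x2)
= x4 OR x2 OR x2   — double negation
= x4 OR x2   — idempotence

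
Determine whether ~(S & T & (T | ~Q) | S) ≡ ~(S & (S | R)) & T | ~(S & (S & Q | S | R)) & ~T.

E1: ~(S & T & (T | ~Q) | S)
    = ~(S & T | S)   — absorption
    = ~S   — absorption
E2: ~(S & (S | R)) & T | ~(S & (S & Q | S | R)) & ~T
    = ~(S & (S | R)) & T | ~(S & (S | R)) & ~T   — absorption
    = ~(S & (S | R))   — distribution
    = ~S   — absorption
Both reduce to ~S, so they are equivalent.

Yes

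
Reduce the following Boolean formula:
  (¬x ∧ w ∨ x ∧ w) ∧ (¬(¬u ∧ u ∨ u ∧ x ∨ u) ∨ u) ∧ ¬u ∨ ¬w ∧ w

w ∧ ¬u

(¬x ∧ w ∨ x ∧ w) ∧ (¬(¬u ∧ u ∨ u ∧ x ∨ u) ∨ u) ∧ ¬u ∨ ¬w ∧ w
= (¬x ∧ w ∨ x ∧ w) ∧ (¬(u ∧ x ∨ u) ∨ u) ∧ ¬u ∨ ¬w ∧ w
= w ∧ (¬(u ∧ x ∨ u) ∨ u) ∧ ¬u ∨ ¬w ∧ w
= w ∧ (¬u ∨ u) ∧ ¬u ∨ ¬w ∧ w
= w ∧ (¬u ∨ u) ∧ ¬u
= w ∧ ¬u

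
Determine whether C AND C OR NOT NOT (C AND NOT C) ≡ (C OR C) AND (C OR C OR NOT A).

Yes

E1: C AND C OR NOT NOT (C AND NOT C)
    = C AND C OR C AND NOT C   (double negation)
    = C   (distribution)
E2: (C OR C) AND (C OR C OR NOT A)
    = C OR C   (absorption)
    = C   (idempotence)
Both reduce to C, so they are equivalent.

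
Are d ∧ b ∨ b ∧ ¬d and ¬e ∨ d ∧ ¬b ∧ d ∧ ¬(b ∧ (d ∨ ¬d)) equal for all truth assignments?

E1: d ∧ b ∨ b ∧ ¬d
    = b   [distribution]
E2: ¬e ∨ d ∧ ¬b ∧ d ∧ ¬(b ∧ (d ∨ ¬d))
    = ¬e ∨ d ∧ ¬b ∧ d ∧ ¬b   [complement / identity]
    = ¬e ∨ d ∧ ¬b   [idempotence]
These differ: at b=0, d=0, e=0, E1 = 0 but E2 = 1.

No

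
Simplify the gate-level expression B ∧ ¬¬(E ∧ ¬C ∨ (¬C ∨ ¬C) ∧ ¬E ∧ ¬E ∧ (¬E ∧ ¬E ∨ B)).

B ∧ ¬C

B ∧ ¬¬(E ∧ ¬C ∨ (¬C ∨ ¬C) ∧ ¬E ∧ ¬E ∧ (¬E ∧ ¬E ∨ B))
= B ∧ ¬¬(E ∧ ¬C ∨ (¬C ∨ ¬C) ∧ ¬E ∧ ¬E)   — absorption
= B ∧ ¬¬(E ∧ ¬C ∨ (¬C ∨ ¬C) ∧ ¬E)   — idempotence
= B ∧ ¬¬(E ∧ ¬C ∨ ¬C ∧ ¬E)   — idempotence
= B ∧ ¬¬¬C   — distribution
= B ∧ ¬C   — double negation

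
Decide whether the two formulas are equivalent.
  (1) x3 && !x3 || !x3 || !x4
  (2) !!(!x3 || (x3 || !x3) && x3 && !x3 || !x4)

Yes

E1: x3 && !x3 || !x3 || !x4
    = !x3 || !x4
E2: !!(!x3 || (x3 || !x3) && x3 && !x3 || !x4)
    = !!(!x3 || x3 && !x3 || !x4)
    = !x3 || x3 && !x3 || !x4
    = !x3 || !x4
Both reduce to !x3 || !x4, so they are equivalent.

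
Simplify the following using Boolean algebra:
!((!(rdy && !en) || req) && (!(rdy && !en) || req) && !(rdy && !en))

!((!(rdy && !en) || req) && (!(rdy && !en) || req) && !(rdy && !en))
= !((!(rdy && !en) || req) && !(rdy && !en))
= !!(rdy && !en)
= rdy && !en

rdy && !en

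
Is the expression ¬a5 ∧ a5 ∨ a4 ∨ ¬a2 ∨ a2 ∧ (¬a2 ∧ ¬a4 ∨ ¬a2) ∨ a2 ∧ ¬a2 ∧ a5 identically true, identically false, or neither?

¬a5 ∧ a5 ∨ a4 ∨ ¬a2 ∨ a2 ∧ (¬a2 ∧ ¬a4 ∨ ¬a2) ∨ a2 ∧ ¬a2 ∧ a5
= ¬a5 ∧ a5 ∨ a4 ∨ ¬a2 ∨ a2 ∧ ¬a2 ∨ a2 ∧ ¬a2 ∧ a5   — absorption
= ¬a5 ∧ a5 ∨ a4 ∨ ¬a2 ∨ a2 ∧ ¬a2   — absorption
= a4 ∨ ¬a2 ∨ a2 ∧ ¬a2   — complement / identity
= a4 ∨ ¬a2   — complement / identity
This depends on a2, a4, so it is not a constant.

neither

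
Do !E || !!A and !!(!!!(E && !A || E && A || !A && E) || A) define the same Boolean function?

Yes

E1: !E || !!A
    = !E || A   — double negation
E2: !!(!!!(E && !A || E && A || !A && E) || A)
    = !!(!!!(E && !A || E) || A)   — distribution
    = !!(!(E && !A || E) || A)   — double negation
    = !(E && !A || E) || A   — double negation
    = !E || A   — absorption
Both reduce to !E || A, so they are equivalent.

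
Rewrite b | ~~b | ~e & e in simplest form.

b | ~~b | ~e & e
= b | ~~b
= b | b
= b

b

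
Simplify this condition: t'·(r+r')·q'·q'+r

t'·(r+r')·q'·q'+r
= t'·q'·q'+r
= t'·q'+r

t'·q'+r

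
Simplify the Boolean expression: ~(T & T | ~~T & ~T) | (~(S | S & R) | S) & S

~(T & T | ~~T & ~T) | (~(S | S & R) | S) & S
= ~(T & T | T & ~T) | (~(S | S & R) | S) & S   (double negation)
= ~T | (~(S | S & R) | S) & S   (distribution)
= ~T | (~S | S) & S   (absorption)
= ~T | S   (complement / identity)

~T | S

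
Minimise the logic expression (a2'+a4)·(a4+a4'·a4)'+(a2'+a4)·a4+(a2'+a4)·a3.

(a2'+a4)·(a4+a4'·a4)'+(a2'+a4)·a4+(a2'+a4)·a3
= (a2'+a4)·a4'+(a2'+a4)·a4+(a2'+a4)·a3   [complement / identity]
= a2'+a4+(a2'+a4)·a3   [distribution]
= a2'+a4   [absorption]

a2'+a4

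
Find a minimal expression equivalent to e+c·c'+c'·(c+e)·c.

e

e+c·c'+c'·(c+e)·c
= e+c'·(c+e)·c   [complement / identity]
= e+c'·c   [absorption]
= e   [complement / identity]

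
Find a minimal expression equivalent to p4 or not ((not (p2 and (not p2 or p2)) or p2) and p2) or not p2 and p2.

p4 or not p2

p4 or not ((not (p2 and (not p2 or p2)) or p2) and p2) or not p2 and p2
= p4 or not ((not p2 or p2) and p2) or not p2 and p2   (complement / identity)
= p4 or not ((not p2 or p2) and p2)   (complement / identity)
= p4 or not p2   (complement / identity)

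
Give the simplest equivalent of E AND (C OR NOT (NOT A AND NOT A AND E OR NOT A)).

E AND (C OR A)

E AND (C OR NOT (NOT A AND NOT A AND E OR NOT A))
= E AND (C OR NOT (NOT A AND E OR NOT A))   — idempotence
= E AND (C OR NOT NOT A)   — absorption
= E AND (C OR A)   — double negation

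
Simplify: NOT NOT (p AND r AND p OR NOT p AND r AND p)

r AND p

NOT NOT (p AND r AND p OR NOT p AND r AND p)
= p AND r AND p OR NOT p AND r AND p
= r AND p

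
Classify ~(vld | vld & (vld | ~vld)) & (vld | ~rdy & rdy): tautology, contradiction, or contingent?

contradiction

~(vld | vld & (vld | ~vld)) & (vld | ~rdy & rdy)
= ~(vld | vld & (vld | ~vld)) & vld   (complement / identity)
= ~(vld | vld) & vld   (complement / identity)
= ~vld & vld   (idempotence)
= 0   (complement)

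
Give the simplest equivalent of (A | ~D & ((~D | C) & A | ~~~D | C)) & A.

(A | ~D & ((~D | C) & A | ~~~D | C)) & A
= (A | ~D & ((~D | C) & A | ~D | C)) & A   (double negation)
= (A | ~D & (~D | C)) & A   (absorption)
= (A | ~D) & A   (absorption)
= A   (absorption)

A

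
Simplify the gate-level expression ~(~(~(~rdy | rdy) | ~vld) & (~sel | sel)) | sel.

~vld | sel

~(~(~(~rdy | rdy) | ~vld) & (~sel | sel)) | sel
= ~((~rdy | rdy) & vld & (~sel | sel)) | sel   (De Morgan)
= ~(vld & (~sel | sel)) | sel   (complement / identity)
= ~vld | sel   (complement / identity)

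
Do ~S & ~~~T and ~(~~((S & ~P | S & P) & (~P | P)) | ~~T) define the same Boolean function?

E1: ~S & ~~~T
    = ~S & ~T
E2: ~(~~((S & ~P | S & P) & (~P | P)) | ~~T)
    = ~(~~(S & ~P | S & P) | ~~T)
    = ~(~~S | ~~T)
    = ~S & ~T
Both reduce to ~S & ~T, so they are equivalent.

Yes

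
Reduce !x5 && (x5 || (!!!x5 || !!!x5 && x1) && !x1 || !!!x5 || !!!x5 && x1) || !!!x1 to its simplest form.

!x5 || !x1

!x5 && (x5 || (!!!x5 || !!!x5 && x1) && !x1 || !!!x5 || !!!x5 && x1) || !!!x1
= !x5 && (x5 || !!!x5 || !!!x5 && x1) || !!!x1   — absorption
= !x5 && (x5 || !!!x5) || !!!x1   — absorption
= !x5 && (x5 || !!!x5) || !x1   — double negation
= !x5 && (x5 || !x5) || !x1   — double negation
= !x5 || !x1   — complement / identity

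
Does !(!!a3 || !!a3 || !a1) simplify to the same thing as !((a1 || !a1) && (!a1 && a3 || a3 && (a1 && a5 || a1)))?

E1: !(!!a3 || !!a3 || !a1)
    = !(!!a3 || !a1)   — idempotence
    = !a3 && a1   — De Morgan
E2: !((a1 || !a1) && (!a1 && a3 || a3 && (a1 && a5 || a1)))
    = !(!a1 && a3 || a3 && (a1 && a5 || a1))   — complement / identity
    = !(!a1 && a3 || a3 && a1)   — absorption
    = !a3   — distribution
These differ: at a1=0, a3=0, a5=0, E1 = 0 but E2 = 1.

No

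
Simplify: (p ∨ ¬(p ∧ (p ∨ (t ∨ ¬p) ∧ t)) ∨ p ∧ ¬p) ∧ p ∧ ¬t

p ∧ ¬t

(p ∨ ¬(p ∧ (p ∨ (t ∨ ¬p) ∧ t)) ∨ p ∧ ¬p) ∧ p ∧ ¬t
= (p ∨ ¬(p ∧ (p ∨ t)) ∨ p ∧ ¬p) ∧ p ∧ ¬t   (absorption)
= (p ∨ ¬(p ∧ (p ∨ t))) ∧ p ∧ ¬t   (complement / identity)
= (p ∨ ¬p) ∧ p ∧ ¬t   (absorption)
= p ∧ ¬t   (complement / identity)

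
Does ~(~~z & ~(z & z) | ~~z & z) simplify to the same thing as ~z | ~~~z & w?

Yes

E1: ~(~~z & ~(z & z) | ~~z & z)
    = ~(~~z & ~z | ~~z & z)   (idempotence)
    = ~~~z   (distribution)
    = ~z   (double negation)
E2: ~z | ~~~z & w
    = ~z | ~z & w   (double negation)
    = ~z   (absorption)
Both reduce to ~z, so they are equivalent.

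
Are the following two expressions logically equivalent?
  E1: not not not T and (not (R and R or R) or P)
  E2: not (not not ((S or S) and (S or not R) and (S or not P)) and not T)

No

E1: not not not T and (not (R and R or R) or P)
    = not T and (not (R and R or R) or P)   (double negation)
    = not T and (not (R or R) or P)   (idempotence)
    = not T and (not R or P)   (idempotence)
E2: not (not not ((S or S) and (S or not R) and (S or not P)) and not T)
    = not (not not ((S and not R or S) and (S or not P)) and not T)   (distribution)
    = not (not not (S and (S or not P)) and not T)   (absorption)
    = not (S and (S or not P)) or T   (De Morgan)
    = not S or T   (absorption)
These differ: at P=0, R=1, S=0, T=1, E1 = 0 but E2 = 1.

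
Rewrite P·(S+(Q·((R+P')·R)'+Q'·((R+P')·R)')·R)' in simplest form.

P·S'

P·(S+(Q·((R+P')·R)'+Q'·((R+P')·R)')·R)'
= P·(S+((R+P')·R)'·R)'   — distribution
= P·(S+R'·R)'   — absorption
= P·S'   — complement / identity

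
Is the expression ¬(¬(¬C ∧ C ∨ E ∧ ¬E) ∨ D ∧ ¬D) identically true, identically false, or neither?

¬(¬(¬C ∧ C ∨ E ∧ ¬E) ∨ D ∧ ¬D)
= ¬(¬(¬C ∧ C) ∨ D ∧ ¬D)   [complement / identity]
= ¬¬(¬C ∧ C)   [complement / identity]
= ¬C ∧ C   [double negation]
= False   [complement]

identically false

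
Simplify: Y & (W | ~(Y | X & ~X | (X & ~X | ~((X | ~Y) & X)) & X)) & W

Y & (W | ~(Y | X & ~X | (X & ~X | ~((X | ~Y) & X)) & X)) & W
= Y & (W | ~(Y | X & ~X | ~((X | ~Y) & X) & X)) & W   (complement / identity)
= Y & (W | ~(Y | ~((X | ~Y) & X) & X)) & W   (complement / identity)
= Y & (W | ~(Y | ~X & X)) & W   (absorption)
= Y & (W | ~Y) & W   (complement / identity)
= Y & W   (absorption)

Y & W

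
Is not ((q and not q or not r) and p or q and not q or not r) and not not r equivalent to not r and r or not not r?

Yes

E1: not ((q and not q or not r) and p or q and not q or not r) and not not r
    = not (q and not q or not r) and not not r   (absorption)
    = not not r and not not r   (complement / identity)
    = not not r   (idempotence)
    = r   (double negation)
E2: not r and r or not not r
    = not not r   (complement / identity)
    = r   (double negation)
Both reduce to r, so they are equivalent.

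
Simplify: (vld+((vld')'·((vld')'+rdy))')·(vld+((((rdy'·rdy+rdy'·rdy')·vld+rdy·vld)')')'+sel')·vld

(vld+((vld')'·((vld')'+rdy))')·(vld+((((rdy'·rdy+rdy'·rdy')·vld+rdy·vld)')')'+sel')·vld
= (vld+((vld')'·((vld')'+rdy))')·(vld+(((rdy'·vld+rdy·vld)')')'+sel')·vld   — distribution
= (vld+((vld')')')·(vld+(((rdy'·vld+rdy·vld)')')'+sel')·vld   — absorption
= (vld+((vld')')')·(vld+((vld')')'+sel')·vld   — distribution
= (vld+((vld')')')·vld   — absorption
= (vld+vld')·vld   — double negation
= vld   — complement / identity

vld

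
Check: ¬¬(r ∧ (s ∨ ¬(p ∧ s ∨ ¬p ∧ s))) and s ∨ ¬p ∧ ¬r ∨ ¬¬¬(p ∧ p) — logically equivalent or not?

No

E1: ¬¬(r ∧ (s ∨ ¬(p ∧ s ∨ ¬p ∧ s)))
    = r ∧ (s ∨ ¬(p ∧ s ∨ ¬p ∧ s))   [double negation]
    = r ∧ (s ∨ ¬s)   [distribution]
    = r   [complement / identity]
E2: s ∨ ¬p ∧ ¬r ∨ ¬¬¬(p ∧ p)
    = s ∨ ¬p ∧ ¬r ∨ ¬¬¬p   [idempotence]
    = s ∨ ¬p ∧ ¬r ∨ ¬p   [double negation]
    = s ∨ ¬p   [absorption]
These differ: at p=1, r=0, s=1, E1 = 0 but E2 = 1.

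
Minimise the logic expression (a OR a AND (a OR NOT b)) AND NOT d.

(a OR a AND (a OR NOT b)) AND NOT d
= (a OR a) AND NOT d   — absorption
= a AND NOT d   — idempotence

a AND NOT d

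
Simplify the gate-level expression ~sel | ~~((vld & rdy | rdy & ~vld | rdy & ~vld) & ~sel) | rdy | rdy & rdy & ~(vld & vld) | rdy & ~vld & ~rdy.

~sel | ~~((vld & rdy | rdy & ~vld | rdy & ~vld) & ~sel) | rdy | rdy & rdy & ~(vld & vld) | rdy & ~vld & ~rdy
= ~sel | (vld & rdy | rdy & ~vld | rdy & ~vld) & ~sel | rdy | rdy & rdy & ~(vld & vld) | rdy & ~vld & ~rdy   — double negation
= ~sel | (rdy | rdy & ~vld) & ~sel | rdy | rdy & rdy & ~(vld & vld) | rdy & ~vld & ~rdy   — distribution
= ~sel | (rdy | rdy & ~vld) & ~sel | rdy | rdy & rdy & ~vld | rdy & ~vld & ~rdy   — idempotence
= ~sel | (rdy | rdy & ~vld) & ~sel | rdy | rdy & ~vld   — distribution
= ~sel | rdy | rdy & ~vld   — absorption
= ~sel | rdy   — absorption

~sel | rdy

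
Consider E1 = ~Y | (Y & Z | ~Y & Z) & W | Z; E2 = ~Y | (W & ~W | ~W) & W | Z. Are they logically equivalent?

E1: ~Y | (Y & Z | ~Y & Z) & W | Z
    = ~Y | Z & W | Z   [distribution]
    = ~Y | Z   [absorption]
E2: ~Y | (W & ~W | ~W) & W | Z
    = ~Y | ~W & W | Z   [complement / identity]
    = ~Y | Z   [complement / identity]
Both reduce to ~Y | Z, so they are equivalent.

Yes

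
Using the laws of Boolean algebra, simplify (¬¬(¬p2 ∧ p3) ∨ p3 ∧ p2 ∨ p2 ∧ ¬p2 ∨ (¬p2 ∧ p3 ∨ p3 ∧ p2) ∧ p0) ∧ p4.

(¬¬(¬p2 ∧ p3) ∨ p3 ∧ p2 ∨ p2 ∧ ¬p2 ∨ (¬p2 ∧ p3 ∨ p3 ∧ p2) ∧ p0) ∧ p4
= (¬¬(¬p2 ∧ p3) ∨ p3 ∧ p2 ∨ (¬p2 ∧ p3 ∨ p3 ∧ p2) ∧ p0) ∧ p4   [complement / identity]
= (¬p2 ∧ p3 ∨ p3 ∧ p2 ∨ (¬p2 ∧ p3 ∨ p3 ∧ p2) ∧ p0) ∧ p4   [double negation]
= (¬p2 ∧ p3 ∨ p3 ∧ p2) ∧ p4   [absorption]
= p3 ∧ p4   [distribution]

p3 ∧ p4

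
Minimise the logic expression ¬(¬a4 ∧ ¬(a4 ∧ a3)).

a4

¬(¬a4 ∧ ¬(a4 ∧ a3))
= a4 ∨ a4 ∧ a3
= a4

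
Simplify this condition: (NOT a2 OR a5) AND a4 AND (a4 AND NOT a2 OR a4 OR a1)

(NOT a2 OR a5) AND a4 AND (a4 AND NOT a2 OR a4 OR a1)
= (NOT a2 OR a5) AND a4 AND (a4 OR a1)
= (NOT a2 OR a5) AND a4

(NOT a2 OR a5) AND a4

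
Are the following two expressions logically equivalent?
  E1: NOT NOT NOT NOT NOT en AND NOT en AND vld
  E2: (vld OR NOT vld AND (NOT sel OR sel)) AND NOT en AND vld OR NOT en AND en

E1: NOT NOT NOT NOT NOT en AND NOT en AND vld
    = NOT NOT NOT en AND NOT en AND vld
    = NOT en AND NOT en AND vld
    = NOT en AND vld
E2: (vld OR NOT vld AND (NOT sel OR sel)) AND NOT en AND vld OR NOT en AND en
    = (vld OR NOT vld AND (NOT sel OR sel)) AND NOT en AND vld
    = (vld OR NOT vld) AND NOT en AND vld
    = NOT en AND vld
Both reduce to NOT en AND vld, so they are equivalent.

Yes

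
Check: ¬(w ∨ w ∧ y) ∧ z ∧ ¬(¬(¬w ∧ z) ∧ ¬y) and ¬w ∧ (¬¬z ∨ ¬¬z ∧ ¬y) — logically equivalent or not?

E1: ¬(w ∨ w ∧ y) ∧ z ∧ ¬(¬(¬w ∧ z) ∧ ¬y)
    = ¬w ∧ z ∧ ¬(¬(¬w ∧ z) ∧ ¬y)
    = ¬w ∧ z ∧ (¬w ∧ z ∨ y)
    = ¬w ∧ z
E2: ¬w ∧ (¬¬z ∨ ¬¬z ∧ ¬y)
    = ¬w ∧ ¬¬z
    = ¬w ∧ z
Both reduce to ¬w ∧ z, so they are equivalent.

Yes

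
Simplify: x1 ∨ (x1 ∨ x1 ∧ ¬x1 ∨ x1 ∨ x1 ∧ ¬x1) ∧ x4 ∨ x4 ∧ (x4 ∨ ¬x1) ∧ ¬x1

x1 ∨ (x1 ∨ x1 ∧ ¬x1 ∨ x1 ∨ x1 ∧ ¬x1) ∧ x4 ∨ x4 ∧ (x4 ∨ ¬x1) ∧ ¬x1
= x1 ∨ (x1 ∨ x1 ∧ ¬x1) ∧ x4 ∨ x4 ∧ (x4 ∨ ¬x1) ∧ ¬x1   — idempotence
= x1 ∨ x1 ∧ x4 ∨ x4 ∧ (x4 ∨ ¬x1) ∧ ¬x1   — complement / identity
= x1 ∨ x1 ∧ x4 ∨ x4 ∧ ¬x1   — absorption
= x1 ∨ x4   — distribution

x1 ∨ x4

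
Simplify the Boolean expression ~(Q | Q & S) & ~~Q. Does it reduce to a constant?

~(Q | Q & S) & ~~Q
= ~Q & ~~Q   — absorption
= ~Q & Q   — double negation
= 0   — complement

0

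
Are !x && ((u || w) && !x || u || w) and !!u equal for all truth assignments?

No

E1: !x && ((u || w) && !x || u || w)
    = !x && (u || w)   — absorption
E2: !!u
    = u   — double negation
These differ: at u=1, w=1, x=1, E1 = 0 but E2 = 1.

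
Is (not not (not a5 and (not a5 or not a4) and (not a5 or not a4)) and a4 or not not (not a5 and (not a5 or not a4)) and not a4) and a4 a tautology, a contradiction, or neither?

neither

(not not (not a5 and (not a5 or not a4) and (not a5 or not a4)) and a4 or not not (not a5 and (not a5 or not a4)) and not a4) and a4
= (not not (not a5 and (not a5 or not a4)) and a4 or not not (not a5 and (not a5 or not a4)) and not a4) and a4   — idempotence
= not not (not a5 and (not a5 or not a4)) and a4   — distribution
= not not not a5 and a4   — absorption
= not a5 and a4   — double negation
This depends on a4, a5, so it is not a constant.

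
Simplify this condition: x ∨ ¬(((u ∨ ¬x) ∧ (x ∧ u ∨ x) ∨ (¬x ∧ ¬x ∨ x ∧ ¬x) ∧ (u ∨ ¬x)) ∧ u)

x ∨ ¬u

x ∨ ¬(((u ∨ ¬x) ∧ (x ∧ u ∨ x) ∨ (¬x ∧ ¬x ∨ x ∧ ¬x) ∧ (u ∨ ¬x)) ∧ u)
= x ∨ ¬(((u ∨ ¬x) ∧ (x ∧ u ∨ x) ∨ ¬x ∧ (u ∨ ¬x)) ∧ u)   (distribution)
= x ∨ ¬(((u ∨ ¬x) ∧ x ∨ ¬x ∧ (u ∨ ¬x)) ∧ u)   (absorption)
= x ∨ ¬((u ∨ ¬x) ∧ u)   (distribution)
= x ∨ ¬u   (absorption)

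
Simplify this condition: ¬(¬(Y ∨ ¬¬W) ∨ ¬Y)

Y

¬(¬(Y ∨ ¬¬W) ∨ ¬Y)
= (Y ∨ ¬¬W) ∧ Y   (De Morgan)
= (Y ∨ W) ∧ Y   (double negation)
= Y   (absorption)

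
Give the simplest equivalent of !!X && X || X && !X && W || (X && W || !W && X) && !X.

X

!!X && X || X && !X && W || (X && W || !W && X) && !X
= !!X && X || X && !X && W || X && !X   [distribution]
= !!X && X || X && !X   [absorption]
= X && X || X && !X   [double negation]
= X   [distribution]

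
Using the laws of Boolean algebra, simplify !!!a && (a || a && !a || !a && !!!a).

!a

!!!a && (a || a && !a || !a && !!!a)
= !!!a && (a || a && !a || !a && !a)   [double negation]
= !a && (a || a && !a || !a && !a)   [double negation]
= !a && (a || !a)   [distribution]
= !a   [complement / identity]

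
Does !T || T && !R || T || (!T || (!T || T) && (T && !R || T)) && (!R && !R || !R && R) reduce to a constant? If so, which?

!T || T && !R || T || (!T || (!T || T) && (T && !R || T)) && (!R && !R || !R && R)
= !T || T && !R || T || (!T || (!T || T) && (T && !R || T)) && !R   — distribution
= !T || T && !R || T || (!T || T && !R || T) && !R   — complement / identity
= !T || T && !R || T   — absorption
= !T || T   — absorption
= true   — complement

yes, True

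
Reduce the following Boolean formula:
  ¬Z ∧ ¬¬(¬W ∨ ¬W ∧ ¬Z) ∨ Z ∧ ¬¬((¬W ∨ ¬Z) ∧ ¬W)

¬Z ∧ ¬¬(¬W ∨ ¬W ∧ ¬Z) ∨ Z ∧ ¬¬((¬W ∨ ¬Z) ∧ ¬W)
= ¬Z ∧ ¬¬(¬W ∨ ¬W ∧ ¬Z) ∨ Z ∧ ¬¬¬W   (absorption)
= ¬Z ∧ ¬¬¬W ∨ Z ∧ ¬¬¬W   (absorption)
= ¬¬¬W   (distribution)
= ¬W   (double negation)

¬W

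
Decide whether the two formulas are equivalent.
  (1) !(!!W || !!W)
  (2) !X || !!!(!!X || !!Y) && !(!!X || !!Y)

No

E1: !(!!W || !!W)
    = !(!!W || W)   (double negation)
    = !(W || W)   (double negation)
    = !W   (idempotence)
E2: !X || !!!(!!X || !!Y) && !(!!X || !!Y)
    = !X || !(!!X || !!Y) && !(!!X || !!Y)   (double negation)
    = !X || !(!!X || !!Y)   (idempotence)
    = !X || !X && !Y   (De Morgan)
    = !X   (absorption)
These differ: at W=0, X=1, Y=0, E1 = 1 but E2 = 0.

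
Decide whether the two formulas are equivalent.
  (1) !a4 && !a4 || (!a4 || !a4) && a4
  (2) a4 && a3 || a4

E1: !a4 && !a4 || (!a4 || !a4) && a4
    = !a4 && !a4 || !a4 && a4   (idempotence)
    = !a4   (distribution)
E2: a4 && a3 || a4
    = a4   (absorption)
These differ: at a3=0, a4=0, E1 = 1 but E2 = 0.

No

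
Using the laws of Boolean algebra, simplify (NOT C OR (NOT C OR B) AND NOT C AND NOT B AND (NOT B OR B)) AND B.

NOT C AND B

(NOT C OR (NOT C OR B) AND NOT C AND NOT B AND (NOT B OR B)) AND B
= (NOT C OR (NOT C OR B) AND NOT C AND NOT B) AND B   — complement / identity
= (NOT C OR NOT C AND NOT B) AND B   — absorption
= NOT C AND B   — absorption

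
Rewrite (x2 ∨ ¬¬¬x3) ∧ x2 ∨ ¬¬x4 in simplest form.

(x2 ∨ ¬¬¬x3) ∧ x2 ∨ ¬¬x4
= (x2 ∨ ¬x3) ∧ x2 ∨ ¬¬x4   (double negation)
= x2 ∨ ¬¬x4   (absorption)
= x2 ∨ x4   (double negation)

x2 ∨ x4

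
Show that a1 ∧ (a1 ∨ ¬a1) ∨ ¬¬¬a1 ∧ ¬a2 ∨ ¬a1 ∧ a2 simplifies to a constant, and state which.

a1 ∧ (a1 ∨ ¬a1) ∨ ¬¬¬a1 ∧ ¬a2 ∨ ¬a1 ∧ a2
= a1 ∧ (a1 ∨ ¬a1) ∨ ¬a1 ∧ ¬a2 ∨ ¬a1 ∧ a2
= a1 ∧ (a1 ∨ ¬a1) ∨ ¬a1
= a1 ∨ ¬a1
= True

True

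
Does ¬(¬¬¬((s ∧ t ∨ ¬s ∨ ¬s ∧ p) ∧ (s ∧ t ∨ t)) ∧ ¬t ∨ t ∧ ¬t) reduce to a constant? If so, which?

¬(¬¬¬((s ∧ t ∨ ¬s ∨ ¬s ∧ p) ∧ (s ∧ t ∨ t)) ∧ ¬t ∨ t ∧ ¬t)
= ¬(¬¬¬((s ∧ t ∨ ¬s) ∧ (s ∧ t ∨ t)) ∧ ¬t ∨ t ∧ ¬t)   (absorption)
= ¬(¬¬¬(¬s ∧ t ∨ s ∧ t) ∧ ¬t ∨ t ∧ ¬t)   (distribution)
= ¬(¬¬¬t ∧ ¬t ∨ t ∧ ¬t)   (distribution)
= ¬(¬t ∧ ¬t ∨ t ∧ ¬t)   (double negation)
= ¬¬t   (distribution)
= t   (double negation)
This depends on t, so it is not a constant.

no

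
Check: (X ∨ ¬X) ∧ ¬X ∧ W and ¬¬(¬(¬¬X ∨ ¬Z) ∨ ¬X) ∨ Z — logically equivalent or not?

E1: (X ∨ ¬X) ∧ ¬X ∧ W
    = ¬X ∧ W   (complement / identity)
E2: ¬¬(¬(¬¬X ∨ ¬Z) ∨ ¬X) ∨ Z
    = ¬¬(¬(X ∨ ¬Z) ∨ ¬X) ∨ Z   (double negation)
    = ¬((X ∨ ¬Z) ∧ X) ∨ Z   (De Morgan)
    = ¬X ∨ Z   (absorption)
These differ: at W=0, X=0, Z=1, E1 = 0 but E2 = 1.

No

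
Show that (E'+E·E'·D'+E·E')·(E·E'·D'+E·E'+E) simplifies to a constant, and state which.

(E'+E·E'·D'+E·E')·(E·E'·D'+E·E'+E)
= E·E'·D'+E·E'+E'·E
= E·E'+E'·E
= E'·E
= 0

0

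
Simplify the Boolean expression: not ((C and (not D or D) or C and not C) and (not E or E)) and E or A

not ((C and (not D or D) or C and not C) and (not E or E)) and E or A
= not ((C or C and not C) and (not E or E)) and E or A   (complement / identity)
= not (C or C and not C) and E or A   (complement / identity)
= not C and E or A   (complement / identity)

not C and E or A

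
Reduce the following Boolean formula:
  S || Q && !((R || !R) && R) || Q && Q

S || Q && !((R || !R) && R) || Q && Q
= S || Q && !R || Q && Q   — complement / identity
= S || Q && !R || Q   — idempotence
= S || Q   — absorption

S || Q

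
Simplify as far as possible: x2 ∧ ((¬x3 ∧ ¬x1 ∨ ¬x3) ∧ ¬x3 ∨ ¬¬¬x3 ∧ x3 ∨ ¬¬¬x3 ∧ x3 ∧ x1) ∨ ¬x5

x2 ∧ ((¬x3 ∧ ¬x1 ∨ ¬x3) ∧ ¬x3 ∨ ¬¬¬x3 ∧ x3 ∨ ¬¬¬x3 ∧ x3 ∧ x1) ∨ ¬x5
= x2 ∧ ((¬x3 ∧ ¬x1 ∨ ¬x3) ∧ ¬x3 ∨ ¬¬¬x3 ∧ x3) ∨ ¬x5   (absorption)
= x2 ∧ ((¬x3 ∧ ¬x1 ∨ ¬x3) ∧ ¬x3 ∨ ¬x3 ∧ x3) ∨ ¬x5   (double negation)
= x2 ∧ (¬x3 ∧ ¬x3 ∨ ¬x3 ∧ x3) ∨ ¬x5   (absorption)
= x2 ∧ ¬x3 ∨ ¬x5   (distribution)

x2 ∧ ¬x3 ∨ ¬x5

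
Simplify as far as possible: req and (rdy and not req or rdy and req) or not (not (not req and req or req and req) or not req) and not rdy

req

req and (rdy and not req or rdy and req) or not (not (not req and req or req and req) or not req) and not rdy
= req and (rdy and not req or rdy and req) or not (not req or not req) and not rdy   — distribution
= req and (rdy and not req or rdy and req) or not not req and not rdy   — idempotence
= req and rdy or not not req and not rdy   — distribution
= req and rdy or req and not rdy   — double negation
= req   — distribution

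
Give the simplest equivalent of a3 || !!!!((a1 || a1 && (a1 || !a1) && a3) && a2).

a3 || !!!!((a1 || a1 && (a1 || !a1) && a3) && a2)
= a3 || !!!!((a1 || a1 && a3) && a2)   — complement / identity
= a3 || !!!!(a1 && a2)   — absorption
= a3 || !!(a1 && a2)   — double negation
= a3 || a1 && a2   — double negation

a3 || a1 && a2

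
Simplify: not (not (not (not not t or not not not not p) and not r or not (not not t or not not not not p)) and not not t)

not t

not (not (not (not not t or not not not not p) and not r or not (not not t or not not not not p)) and not not t)
= not (not not (not not t or not not not not p) and not not t)   [absorption]
= not (not not (not not t or not not p) and not not t)   [double negation]
= not (not not t or not not p) or not t   [De Morgan]
= not t and not p or not t   [De Morgan]
= not t   [absorption]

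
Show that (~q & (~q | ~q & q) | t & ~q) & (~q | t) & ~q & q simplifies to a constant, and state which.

(~q & (~q | ~q & q) | t & ~q) & (~q | t) & ~q & q
= (~q & ~q | t & ~q) & (~q | t) & ~q & q   [complement / identity]
= (~q | t) & ~q & (~q | t) & ~q & q   [distribution]
= (~q | t) & ~q & q   [idempotence]
= ~q & q   [absorption]
= 0   [complement]

0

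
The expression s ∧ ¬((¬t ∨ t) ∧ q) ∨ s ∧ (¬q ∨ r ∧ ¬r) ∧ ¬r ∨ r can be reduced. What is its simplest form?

s ∧ ¬((¬t ∨ t) ∧ q) ∨ s ∧ (¬q ∨ r ∧ ¬r) ∧ ¬r ∨ r
= s ∧ ¬((¬t ∨ t) ∧ q) ∨ s ∧ ¬q ∧ ¬r ∨ r   [complement / identity]
= s ∧ ¬q ∨ s ∧ ¬q ∧ ¬r ∨ r   [complement / identity]
= s ∧ ¬q ∨ r   [absorption]

s ∧ ¬q ∨ r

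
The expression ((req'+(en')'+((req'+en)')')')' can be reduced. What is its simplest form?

req'+en

((req'+(en')'+((req'+en)')')')'
= req'+(en')'+((req'+en)')'   — double negation
= req'+en+((req'+en)')'   — double negation
= req'+en+req'+en   — double negation
= req'+en   — idempotence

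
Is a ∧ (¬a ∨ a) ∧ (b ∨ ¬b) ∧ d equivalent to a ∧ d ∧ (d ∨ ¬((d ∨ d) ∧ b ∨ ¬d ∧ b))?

E1: a ∧ (¬a ∨ a) ∧ (b ∨ ¬b) ∧ d
    = a ∧ (¬a ∨ a) ∧ d
    = a ∧ d
E2: a ∧ d ∧ (d ∨ ¬((d ∨ d) ∧ b ∨ ¬d ∧ b))
    = a ∧ d ∧ (d ∨ ¬(d ∧ b ∨ ¬d ∧ b))
    = a ∧ d ∧ (d ∨ ¬b)
    = a ∧ d
Both reduce to a ∧ d, so they are equivalent.

Yes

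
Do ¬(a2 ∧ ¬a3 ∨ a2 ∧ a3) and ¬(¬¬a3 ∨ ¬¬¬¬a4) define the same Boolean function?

E1: ¬(a2 ∧ ¬a3 ∨ a2 ∧ a3)
    = ¬a2   — distribution
E2: ¬(¬¬a3 ∨ ¬¬¬¬a4)
    = ¬a3 ∧ ¬¬¬a4   — De Morgan
    = ¬a3 ∧ ¬a4   — double negation
These differ: at a2=0, a3=0, a4=1, E1 = 1 but E2 = 0.

No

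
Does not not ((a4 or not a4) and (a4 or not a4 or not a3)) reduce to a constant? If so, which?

not not ((a4 or not a4) and (a4 or not a4 or not a3))
= (a4 or not a4) and (a4 or not a4 or not a3)   — double negation
= a4 or not a4   — absorption
= True   — complement

yes, True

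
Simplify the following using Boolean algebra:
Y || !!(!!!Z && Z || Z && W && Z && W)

Y || !!(!!!Z && Z || Z && W && Z && W)
= Y || !!(!Z && Z || Z && W && Z && W)   — double negation
= Y || !!(Z && W && Z && W)   — complement / identity
= Y || Z && W && Z && W   — double negation
= Y || Z && W   — idempotence

Y || Z && W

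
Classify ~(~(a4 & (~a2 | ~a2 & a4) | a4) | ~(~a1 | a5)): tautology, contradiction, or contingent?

contingent

~(~(a4 & (~a2 | ~a2 & a4) | a4) | ~(~a1 | a5))
= ~(~(a4 & ~a2 | a4) | ~(~a1 | a5))   — absorption
= ~(~a4 | ~(~a1 | a5))   — absorption
= a4 & (~a1 | a5)   — De Morgan
This depends on a1, a4, a5, so it is not a constant.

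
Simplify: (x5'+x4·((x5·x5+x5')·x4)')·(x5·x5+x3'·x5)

(x5'+x4·((x5·x5+x5')·x4)')·(x5·x5+x3'·x5)
= (x5'+x4·((x5·x5+x5')·x4)')·(x5+x3')·x5   — distribution
= (x5'+x4·((x5·x5+x5')·x4)')·x5   — absorption
= (x5'+x4·((x5+x5')·x4)')·x5   — idempotence
= (x5'+x4·x4')·x5   — complement / identity
= x5'·x5   — complement / identity
= 0   — complement

0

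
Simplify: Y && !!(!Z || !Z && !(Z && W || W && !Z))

Y && !!(!Z || !Z && !(Z && W || W && !Z))
= Y && !!(!Z || !Z && !W)   — distribution
= Y && !!!Z   — absorption
= Y && !Z   — double negation

Y && !Z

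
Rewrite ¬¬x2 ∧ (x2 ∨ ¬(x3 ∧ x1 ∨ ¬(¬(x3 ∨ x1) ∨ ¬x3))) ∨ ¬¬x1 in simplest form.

¬¬x2 ∧ (x2 ∨ ¬(x3 ∧ x1 ∨ ¬(¬(x3 ∨ x1) ∨ ¬x3))) ∨ ¬¬x1
= x2 ∧ (x2 ∨ ¬(x3 ∧ x1 ∨ ¬(¬(x3 ∨ x1) ∨ ¬x3))) ∨ ¬¬x1
= x2 ∧ (x2 ∨ ¬(x3 ∧ x1 ∨ (x3 ∨ x1) ∧ x3)) ∨ ¬¬x1
= x2 ∧ (x2 ∨ ¬(x3 ∧ x1 ∨ x3)) ∨ ¬¬x1
= x2 ∧ (x2 ∨ ¬(x3 ∧ x1 ∨ x3)) ∨ x1
= x2 ∧ (x2 ∨ ¬x3) ∨ x1
= x2 ∨ x1

x2 ∨ x1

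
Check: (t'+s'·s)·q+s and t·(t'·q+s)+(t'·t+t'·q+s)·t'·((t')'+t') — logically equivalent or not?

E1: (t'+s'·s)·q+s
    = t'·q+s
E2: t·(t'·q+s)+(t'·t+t'·q+s)·t'·((t')'+t')
    = t·(t'·q+s)+(t'·t+t'·q+s)·t'·(t+t')
    = t·(t'·q+s)+(t'·t+t'·q+s)·t'
    = t·(t'·q+s)+(t'·q+s)·t'
    = t'·q+s
Both reduce to t'·q+s, so they are equivalent.

Yes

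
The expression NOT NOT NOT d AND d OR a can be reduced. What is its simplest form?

a

NOT NOT NOT d AND d OR a
= NOT d AND d OR a   (double negation)
= a   (complement / identity)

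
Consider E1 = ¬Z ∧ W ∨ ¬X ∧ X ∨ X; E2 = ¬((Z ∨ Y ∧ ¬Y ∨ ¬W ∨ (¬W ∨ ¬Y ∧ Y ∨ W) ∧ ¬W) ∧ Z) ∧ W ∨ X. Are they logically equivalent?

Yes

E1: ¬Z ∧ W ∨ ¬X ∧ X ∨ X
    = ¬Z ∧ W ∨ X
E2: ¬((Z ∨ Y ∧ ¬Y ∨ ¬W ∨ (¬W ∨ ¬Y ∧ Y ∨ W) ∧ ¬W) ∧ Z) ∧ W ∨ X
    = ¬((Z ∨ Y ∧ ¬Y ∨ ¬W ∨ (¬W ∨ W) ∧ ¬W) ∧ Z) ∧ W ∨ X
    = ¬((Z ∨ ¬W ∨ (¬W ∨ W) ∧ ¬W) ∧ Z) ∧ W ∨ X
    = ¬((Z ∨ ¬W ∨ ¬W) ∧ Z) ∧ W ∨ X
    = ¬((Z ∨ ¬W) ∧ Z) ∧ W ∨ X
    = ¬Z ∧ W ∨ X
Both reduce to ¬Z ∧ W ∨ X, so they are equivalent.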